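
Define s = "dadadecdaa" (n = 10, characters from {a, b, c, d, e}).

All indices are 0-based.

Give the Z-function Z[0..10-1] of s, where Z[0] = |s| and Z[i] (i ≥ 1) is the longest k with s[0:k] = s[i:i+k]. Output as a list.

[10, 0, 3, 0, 1, 0, 0, 2, 0, 0]

Z[0]=10
i=1: outside box; Z[1]=0
i=2: outside box; Z[2]=3 extend→box=[2,5)
i=3: min(r-i=2, Z[1]=0)=0; Z[3]=0
i=4: min(r-i=1, Z[2]=3)=1; Z[4]=1
i=5: outside box; Z[5]=0
i=6: outside box; Z[6]=0
i=7: outside box; Z[7]=2 extend→box=[7,9)
i=8: min(r-i=1, Z[1]=0)=0; Z[8]=0
i=9: outside box; Z[9]=0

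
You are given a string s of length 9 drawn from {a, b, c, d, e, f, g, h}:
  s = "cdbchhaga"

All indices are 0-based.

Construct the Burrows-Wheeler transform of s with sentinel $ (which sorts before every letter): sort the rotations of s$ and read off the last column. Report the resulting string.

rank  rotation    last
    0  $cdbchhaga  a
    1  a$cdbchhag  g
    2  aga$cdbchh  h
    3  bchhaga$cd  d
    4  cdbchhaga$  $
    5  chhaga$cdb  b
    6  dbchhaga$c  c
    7  ga$cdbchha  a
    8  haga$cdbch  h
    9  hhaga$cdbc  c

aghd$bcahc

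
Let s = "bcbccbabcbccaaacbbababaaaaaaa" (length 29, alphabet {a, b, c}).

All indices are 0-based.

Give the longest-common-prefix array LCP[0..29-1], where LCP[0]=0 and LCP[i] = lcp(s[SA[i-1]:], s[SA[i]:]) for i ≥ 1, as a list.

rank | idx | suffix
   0 |  28 | a
   1 |  27 | aa
   2 |  26 | aaa
   3 |  25 | aaaa
   4 |  24 | aaaaa
   5 |  23 | aaaaaa
   6 |  22 | aaaaaaa
   7 |  12 | aaacbbababaaaaaaa
   8 |  13 | aacbbababaaaaaaa
   9 |  20 | abaaaaaaa
  10 |  18 | ababaaaaaaa
  11 |   6 | abcbccaaacbbababaaaaaaa
  12 |  14 | acbbababaaaaaaa
  13 |  21 | baaaaaaa
  14 |  19 | babaaaaaaa
  15 |  17 | bababaaaaaaa
  16 |   5 | babcbccaaacbbababaaaaaaa
  17 |  16 | bbababaaaaaaa
  18 |   7 | bcbccaaacbbababaaaaaaa
  19 |   0 | bcbccbabcbccaaacbbababaaaaaaa
  20 |   9 | bccaaacbbababaaaaaaa
  21 |   2 | bccbabcbccaaacbbababaaaaaaa
  22 |  11 | caaacbbababaaaaaaa
  23 |   4 | cbabcbccaaacbbababaaaaaaa
  24 |  15 | cbbababaaaaaaa
  25 |   8 | cbccaaacbbababaaaaaaa
  26 |   1 | cbccbabcbccaaacbbababaaaaaaa
  27 |  10 | ccaaacbbababaaaaaaa
  28 |   3 | ccbabcbccaaacbbababaaaaaaa

SA = [28, 27, 26, 25, 24, 23, 22, 12, 13, 20, 18, 6, 14, 21, 19, 17, 5, 16, 7, 0, 9, 2, 11, 4, 15, 8, 1, 10, 3]
[i] adj suffixes → lcp
  [1] 28/27 → 1 ('a')
  [2] 27/26 → 2 ('aa')
  [3] 26/25 → 3 ('aaa')
  [4] 25/24 → 4 ('aaaa')
  [5] 24/23 → 5 ('aaaaa')
  [6] 23/22 → 6 ('aaaaaa')
  [7] 22/12 → 3 ('aaa')
  [8] 12/13 → 2 ('aa')
  [9] 13/20 → 1 ('a')
  [10] 20/18 → 3 ('aba')
  [11] 18/6 → 2 ('ab')
  [12] 6/14 → 1 ('a')
  [13] 14/21 → 0 ('')
  [14] 21/19 → 2 ('ba')
  [15] 19/17 → 4 ('baba')
  [16] 17/5 → 3 ('bab')
  [17] 5/16 → 1 ('b')
  [18] 16/7 → 1 ('b')
  [19] 7/0 → 5 ('bcbcc')
  [20] 0/9 → 2 ('bc')
  [21] 9/2 → 3 ('bcc')
  [22] 2/11 → 0 ('')
  [23] 11/4 → 1 ('c')
  [24] 4/15 → 2 ('cb')
  [25] 15/8 → 2 ('cb')
  [26] 8/1 → 4 ('cbcc')
  [27] 1/10 → 1 ('c')
  [28] 10/3 → 2 ('cc')

[0, 1, 2, 3, 4, 5, 6, 3, 2, 1, 3, 2, 1, 0, 2, 4, 3, 1, 1, 5, 2, 3, 0, 1, 2, 2, 4, 1, 2]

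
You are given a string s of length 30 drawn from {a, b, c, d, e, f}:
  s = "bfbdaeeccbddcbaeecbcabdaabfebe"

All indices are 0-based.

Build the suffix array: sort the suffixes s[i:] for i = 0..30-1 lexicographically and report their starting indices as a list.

sorted suffixes:
  #0 SA[0]=23  'aabfebe'
  #1 SA[1]=20  'abdaabfebe'
  #2 SA[2]=24  'abfebe'
  #3 SA[3]=14  'aeecbcabdaabfebe'
  #4 SA[4]=4  'aeeccbddcbaeecbcabdaabfebe'
  #5 SA[5]=13  'baeecbcabdaabfebe'
  #6 SA[6]=18  'bcabdaabfebe'
  #7 SA[7]=21  'bdaabfebe'
  #8 SA[8]=2  'bdaeeccbddcbaeecbcabdaabfebe'
  #9 SA[9]=9  'bddcbaeecbcabdaabfebe'
  #10 SA[10]=28  'be'
  #11 SA[11]=0  'bfbdaeeccbddcbaeecbcabdaabfebe'
  #12 SA[12]=25  'bfebe'
  #13 SA[13]=19  'cabdaabfebe'
  #14 SA[14]=12  'cbaeecbcabdaabfebe'
  #15 SA[15]=17  'cbcabdaabfebe'
  #16 SA[16]=8  'cbddcbaeecbcabdaabfebe'
  #17 SA[17]=7  'ccbddcbaeecbcabdaabfebe'
  #18 SA[18]=22  'daabfebe'
  #19 SA[19]=3  'daeeccbddcbaeecbcabdaabfebe'
  #20 SA[20]=11  'dcbaeecbcabdaabfebe'
  #21 SA[21]=10  'ddcbaeecbcabdaabfebe'
  #22 SA[22]=29  'e'
  #23 SA[23]=27  'ebe'
  #24 SA[24]=16  'ecbcabdaabfebe'
  #25 SA[25]=6  'eccbddcbaeecbcabdaabfebe'
  #26 SA[26]=15  'eecbcabdaabfebe'
  #27 SA[27]=5  'eeccbddcbaeecbcabdaabfebe'
  #28 SA[28]=1  'fbdaeeccbddcbaeecbcabdaabfebe'
  #29 SA[29]=26  'febe'

[23, 20, 24, 14, 4, 13, 18, 21, 2, 9, 28, 0, 25, 19, 12, 17, 8, 7, 22, 3, 11, 10, 29, 27, 16, 6, 15, 5, 1, 26]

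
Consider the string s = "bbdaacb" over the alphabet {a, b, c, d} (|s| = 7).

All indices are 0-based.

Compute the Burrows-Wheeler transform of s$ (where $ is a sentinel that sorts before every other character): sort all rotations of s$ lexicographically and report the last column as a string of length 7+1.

rank  rotation  last
    0  $bbdaacb  b
    1  aacb$bbd  d
    2  acb$bbda  a
    3  b$bbdaac  c
    4  bbdaacb$  $
    5  bdaacb$b  b
    6  cb$bbdaa  a
    7  daacb$bb  b

bdac$bab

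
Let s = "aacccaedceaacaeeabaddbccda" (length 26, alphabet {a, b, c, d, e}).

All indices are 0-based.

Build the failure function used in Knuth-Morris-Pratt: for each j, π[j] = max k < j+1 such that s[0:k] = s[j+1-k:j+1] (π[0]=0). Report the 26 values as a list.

π[0] = 0
j=1 s[j]='a': π[1]=1 (border 'a')
j=2 s[j]='c': k: 1→0; π[2]=0 (border '')
j=3 s[j]='c': π[3]=0 (border '')
j=4 s[j]='c': π[4]=0 (border '')
j=5 s[j]='a': π[5]=1 (border 'a')
j=6 s[j]='e': k: 1→0; π[6]=0 (border '')
j=7 s[j]='d': π[7]=0 (border '')
j=8 s[j]='c': π[8]=0 (border '')
j=9 s[j]='e': π[9]=0 (border '')
j=10 s[j]='a': π[10]=1 (border 'a')
j=11 s[j]='a': π[11]=2 (border 'aa')
j=12 s[j]='c': π[12]=3 (border 'aac')
j=13 s[j]='a': k: 3→0; π[13]=1 (border 'a')
j=14 s[j]='e': k: 1→0; π[14]=0 (border '')
j=15 s[j]='e': π[15]=0 (border '')
j=16 s[j]='a': π[16]=1 (border 'a')
j=17 s[j]='b': k: 1→0; π[17]=0 (border '')
j=18 s[j]='a': π[18]=1 (border 'a')
j=19 s[j]='d': k: 1→0; π[19]=0 (border '')
j=20 s[j]='d': π[20]=0 (border '')
j=21 s[j]='b': π[21]=0 (border '')
j=22 s[j]='c': π[22]=0 (border '')
j=23 s[j]='c': π[23]=0 (border '')
j=24 s[j]='d': π[24]=0 (border '')
j=25 s[j]='a': π[25]=1 (border 'a')

[0, 1, 0, 0, 0, 1, 0, 0, 0, 0, 1, 2, 3, 1, 0, 0, 1, 0, 1, 0, 0, 0, 0, 0, 0, 1]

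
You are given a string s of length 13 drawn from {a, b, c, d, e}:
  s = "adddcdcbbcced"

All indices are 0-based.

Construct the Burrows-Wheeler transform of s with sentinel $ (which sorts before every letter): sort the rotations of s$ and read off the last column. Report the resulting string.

rank  rotation        last
    0  $adddcdcbbcced  d
    1  adddcdcbbcced$  $
    2  bbcced$adddcdc  c
    3  bcced$adddcdcb  b
    4  cbbcced$adddcd  d
    5  cced$adddcdcbb  b
    6  cdcbbcced$addd  d
    7  ced$adddcdcbbc  c
    8  d$adddcdcbbcce  e
    9  dcbbcced$adddc  c
   10  dcdcbbcced$add  d
   11  ddcdcbbcced$ad  d
   12  dddcdcbbcced$a  a
   13  ed$adddcdcbbcc  c

d$cbdbdcecddac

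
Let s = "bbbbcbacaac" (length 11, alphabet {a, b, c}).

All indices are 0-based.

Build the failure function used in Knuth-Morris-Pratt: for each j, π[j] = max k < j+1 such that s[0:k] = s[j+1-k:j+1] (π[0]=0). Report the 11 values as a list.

[0, 1, 2, 3, 0, 1, 0, 0, 0, 0, 0]

π[0] = 0
j=1 s[j]='b': π[1]=1 (border 'b')
j=2 s[j]='b': π[2]=2 (border 'bb')
j=3 s[j]='b': π[3]=3 (border 'bbb')
j=4 s[j]='c': k: 3→2→1→0; π[4]=0 (border '')
j=5 s[j]='b': π[5]=1 (border 'b')
j=6 s[j]='a': k: 1→0; π[6]=0 (border '')
j=7 s[j]='c': π[7]=0 (border '')
j=8 s[j]='a': π[8]=0 (border '')
j=9 s[j]='a': π[9]=0 (border '')
j=10 s[j]='c': π[10]=0 (border '')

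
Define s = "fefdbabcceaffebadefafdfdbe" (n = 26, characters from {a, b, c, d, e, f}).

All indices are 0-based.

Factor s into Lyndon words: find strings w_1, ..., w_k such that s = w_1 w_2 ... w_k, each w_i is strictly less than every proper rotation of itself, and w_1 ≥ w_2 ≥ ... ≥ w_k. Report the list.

emit factor 1: 'f' (i=0, period=1)
emit factor 2: 'ef' (i=1, period=2)
emit factor 3: 'd' (i=3, period=1)
emit factor 4: 'b' (i=4, period=1)
emit factor 5: 'abcceaffebadefafdfdbe' (i=5, period=21)

["f", "ef", "d", "b", "abcceaffebadefafdfdbe"]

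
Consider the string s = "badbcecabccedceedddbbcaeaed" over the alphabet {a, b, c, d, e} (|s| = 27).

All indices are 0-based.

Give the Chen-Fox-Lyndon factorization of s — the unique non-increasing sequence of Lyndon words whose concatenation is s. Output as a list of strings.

emit factor 1: 'b' (i=0, period=1)
emit factor 2: 'adbcec' (i=1, period=6)
emit factor 3: 'abccedceedddbbcaeaed' (i=7, period=20)

["b", "adbcec", "abccedceedddbbcaeaed"]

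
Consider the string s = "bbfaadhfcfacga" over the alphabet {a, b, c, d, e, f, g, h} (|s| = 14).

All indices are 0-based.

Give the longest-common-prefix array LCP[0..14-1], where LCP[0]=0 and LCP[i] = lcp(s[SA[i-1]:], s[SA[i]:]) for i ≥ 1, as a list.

[0, 1, 1, 1, 0, 1, 0, 1, 0, 0, 2, 1, 0, 0]

rank→(start, suffix):
  0 → (13, 'a')
  1 → (3, 'aadhfcfacga')
  2 → (10, 'acga')
  3 → (4, 'adhfcfacga')
  4 → (0, 'bbfaadhfcfacga')
  5 → (1, 'bfaadhfcfacga')
  6 → (8, 'cfacga')
  7 → (11, 'cga')
  8 → (5, 'dhfcfacga')
  9 → (2, 'faadhfcfacga')
  10 → (9, 'facga')
  11 → (7, 'fcfacga')
  12 → (12, 'ga')
  13 → (6, 'hfcfacga')

SA = [13, 3, 10, 4, 0, 1, 8, 11, 5, 2, 9, 7, 12, 6]
i: (SA[i-1],SA[i]) lcp shared
  1: (13,3) 1 'a'
  2: (3,10) 1 'a'
  3: (10,4) 1 'a'
  4: (4,0) 0 ''
  5: (0,1) 1 'b'
  6: (1,8) 0 ''
  7: (8,11) 1 'c'
  8: (11,5) 0 ''
  9: (5,2) 0 ''
  10: (2,9) 2 'fa'
  11: (9,7) 1 'f'
  12: (7,12) 0 ''
  13: (12,6) 0 ''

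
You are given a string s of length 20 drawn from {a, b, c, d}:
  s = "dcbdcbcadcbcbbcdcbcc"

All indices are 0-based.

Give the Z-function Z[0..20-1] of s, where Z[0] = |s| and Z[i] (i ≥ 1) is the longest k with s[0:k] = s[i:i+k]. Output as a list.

Z[0]=20
i=1: outside box; Z[1]=0
i=2: outside box; Z[2]=0
i=3: outside box; Z[3]=3 extend→box=[3,6)
i=4: min(r-i=2, Z[1]=0)=0; Z[4]=0
i=5: min(r-i=1, Z[2]=0)=0; Z[5]=0
i=6: outside box; Z[6]=0
i=7: outside box; Z[7]=0
i=8: outside box; Z[8]=3 extend→box=[8,11)
i=9: min(r-i=2, Z[1]=0)=0; Z[9]=0
i=10: min(r-i=1, Z[2]=0)=0; Z[10]=0
i=11: outside box; Z[11]=0
i=12: outside box; Z[12]=0
i=13: outside box; Z[13]=0
i=14: outside box; Z[14]=0
i=15: outside box; Z[15]=3 extend→box=[15,18)
i=16: min(r-i=2, Z[1]=0)=0; Z[16]=0
i=17: min(r-i=1, Z[2]=0)=0; Z[17]=0
i=18: outside box; Z[18]=0
i=19: outside box; Z[19]=0

[20, 0, 0, 3, 0, 0, 0, 0, 3, 0, 0, 0, 0, 0, 0, 3, 0, 0, 0, 0]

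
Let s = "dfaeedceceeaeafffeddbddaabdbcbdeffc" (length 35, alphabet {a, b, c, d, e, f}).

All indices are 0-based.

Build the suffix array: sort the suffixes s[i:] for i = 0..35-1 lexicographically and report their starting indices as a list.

[23, 24, 11, 2, 13, 27, 25, 20, 29, 34, 28, 6, 8, 22, 26, 19, 5, 21, 18, 30, 0, 10, 12, 7, 4, 17, 9, 3, 31, 1, 33, 16, 32, 15, 14]

rank→(start, suffix):
  0 → (23, 'aabdbcbdeffc')
  1 → (24, 'abdbcbdeffc')
  2 → (11, 'aeafffeddbddaabdbcbdeffc')
  3 → (2, 'aeedceceeaeafffeddbddaabdbcbdeffc')
  4 → (13, 'afffeddbddaabdbcbdeffc')
  5 → (27, 'bcbdeffc')
  6 → (25, 'bdbcbdeffc')
  7 → (20, 'bddaabdbcbdeffc')
  8 → (29, 'bdeffc')
  9 → (34, 'c')
  10 → (28, 'cbdeffc')
  11 → (6, 'ceceeaeafffeddbddaabdbcbdeffc')
  12 → (8, 'ceeaeafffeddbddaabdbcbdeffc')
  13 → (22, 'daabdbcbdeffc')
  14 → (26, 'dbcbdeffc')
  15 → (19, 'dbddaabdbcbdeffc')
  16 → (5, 'dceceeaeafffeddbddaabdbcbdeffc')
  17 → (21, 'ddaabdbcbdeffc')
  18 → (18, 'ddbddaabdbcbdeffc')
  19 → (30, 'deffc')
  20 → (0, 'dfaeedceceeaeafffeddbddaabdbcbdeffc')
  21 → (10, 'eaeafffeddbddaabdbcbdeffc')
  22 → (12, 'eafffeddbddaabdbcbdeffc')
  23 → (7, 'eceeaeafffeddbddaabdbcbdeffc')
  24 → (4, 'edceceeaeafffeddbddaabdbcbdeffc')
  25 → (17, 'eddbddaabdbcbdeffc')
  26 → (9, 'eeaeafffeddbddaabdbcbdeffc')
  27 → (3, 'eedceceeaeafffeddbddaabdbcbdeffc')
  28 → (31, 'effc')
  29 → (1, 'faeedceceeaeafffeddbddaabdbcbdeffc')
  30 → (33, 'fc')
  31 → (16, 'feddbddaabdbcbdeffc')
  32 → (32, 'ffc')
  33 → (15, 'ffeddbddaabdbcbdeffc')
  34 → (14, 'fffeddbddaabdbcbdeffc')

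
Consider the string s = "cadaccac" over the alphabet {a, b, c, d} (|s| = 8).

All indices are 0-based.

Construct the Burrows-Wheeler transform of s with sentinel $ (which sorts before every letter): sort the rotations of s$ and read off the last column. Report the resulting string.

ccdcac$aa

rank  rotation   last
    0  $cadaccac  c
    1  ac$cadacc  c
    2  accac$cad  d
    3  adaccac$c  c
    4  c$cadacca  a
    5  cac$cadac  c
    6  cadaccac$  $
    7  ccac$cada  a
    8  daccac$ca  a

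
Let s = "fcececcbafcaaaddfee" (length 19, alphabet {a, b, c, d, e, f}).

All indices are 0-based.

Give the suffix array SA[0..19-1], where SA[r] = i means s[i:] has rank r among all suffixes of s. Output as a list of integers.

rank | idx | suffix
   0 |  11 | aaaddfee
   1 |  12 | aaddfee
   2 |  13 | addfee
   3 |   8 | afcaaaddfee
   4 |   7 | bafcaaaddfee
   5 |  10 | caaaddfee
   6 |   6 | cbafcaaaddfee
   7 |   5 | ccbafcaaaddfee
   8 |   3 | ceccbafcaaaddfee
   9 |   1 | cececcbafcaaaddfee
  10 |  14 | ddfee
  11 |  15 | dfee
  12 |  18 | e
  13 |   4 | eccbafcaaaddfee
  14 |   2 | ececcbafcaaaddfee
  15 |  17 | ee
  16 |   9 | fcaaaddfee
  17 |   0 | fcececcbafcaaaddfee
  18 |  16 | fee

[11, 12, 13, 8, 7, 10, 6, 5, 3, 1, 14, 15, 18, 4, 2, 17, 9, 0, 16]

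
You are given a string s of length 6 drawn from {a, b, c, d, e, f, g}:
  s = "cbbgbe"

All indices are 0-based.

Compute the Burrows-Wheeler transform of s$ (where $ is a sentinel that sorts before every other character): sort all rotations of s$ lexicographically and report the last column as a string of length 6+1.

rank  rotation last
    0  $cbbgbe  e
    1  bbgbe$c  c
    2  be$cbbg  g
    3  bgbe$cb  b
    4  cbbgbe$  $
    5  e$cbbgb  b
    6  gbe$cbb  b

ecgb$bb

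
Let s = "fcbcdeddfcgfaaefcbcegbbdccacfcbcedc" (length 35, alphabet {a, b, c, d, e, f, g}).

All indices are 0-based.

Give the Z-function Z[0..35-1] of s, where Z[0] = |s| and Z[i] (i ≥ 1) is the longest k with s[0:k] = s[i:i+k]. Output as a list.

[35, 0, 0, 0, 0, 0, 0, 0, 2, 0, 0, 1, 0, 0, 0, 4, 0, 0, 0, 0, 0, 0, 0, 0, 0, 0, 0, 0, 4, 0, 0, 0, 0, 0, 0]

Z[0]=35
i=1: fresh scan; Z[1]=0
i=2: fresh scan; Z[2]=0
i=3: fresh scan; Z[3]=0
i=4: fresh scan; Z[4]=0
i=5: fresh scan; Z[5]=0
i=6: fresh scan; Z[6]=0
i=7: fresh scan; Z[7]=0
i=8: fresh scan; Z[8]=2 extend→box=[8,10)
i=9: min(r-i=1, Z[1]=0)=0; Z[9]=0
i=10: fresh scan; Z[10]=0
i=11: fresh scan; Z[11]=1 extend→box=[11,12)
i=12: fresh scan; Z[12]=0
i=13: fresh scan; Z[13]=0
i=14: fresh scan; Z[14]=0
i=15: fresh scan; Z[15]=4 extend→box=[15,19)
i=16: min(r-i=3, Z[1]=0)=0; Z[16]=0
i=17: min(r-i=2, Z[2]=0)=0; Z[17]=0
i=18: min(r-i=1, Z[3]=0)=0; Z[18]=0
i=19: fresh scan; Z[19]=0
i=20: fresh scan; Z[20]=0
i=21: fresh scan; Z[21]=0
i=22: fresh scan; Z[22]=0
i=23: fresh scan; Z[23]=0
i=24: fresh scan; Z[24]=0
i=25: fresh scan; Z[25]=0
i=26: fresh scan; Z[26]=0
i=27: fresh scan; Z[27]=0
i=28: fresh scan; Z[28]=4 extend→box=[28,32)
i=29: min(r-i=3, Z[1]=0)=0; Z[29]=0
i=30: min(r-i=2, Z[2]=0)=0; Z[30]=0
i=31: min(r-i=1, Z[3]=0)=0; Z[31]=0
i=32: fresh scan; Z[32]=0
i=33: fresh scan; Z[33]=0
i=34: fresh scan; Z[34]=0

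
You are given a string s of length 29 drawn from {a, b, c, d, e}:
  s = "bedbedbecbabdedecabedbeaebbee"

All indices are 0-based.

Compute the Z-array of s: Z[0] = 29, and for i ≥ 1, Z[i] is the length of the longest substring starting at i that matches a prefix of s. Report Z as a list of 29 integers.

[29, 0, 0, 5, 0, 0, 2, 0, 0, 1, 0, 1, 0, 0, 0, 0, 0, 0, 5, 0, 0, 2, 0, 0, 0, 1, 2, 0, 0]

Z[0]=29
i=1: outside box; Z[1]=0
i=2: outside box; Z[2]=0
i=3: outside box; Z[3]=5 extend→box=[3,8)
i=4: min(r-i=4, Z[1]=0)=0; Z[4]=0
i=5: min(r-i=3, Z[2]=0)=0; Z[5]=0
i=6: min(r-i=2, Z[3]=5)=2; Z[6]=2
i=7: min(r-i=1, Z[4]=0)=0; Z[7]=0
i=8: outside box; Z[8]=0
i=9: outside box; Z[9]=1 extend→box=[9,10)
i=10: outside box; Z[10]=0
i=11: outside box; Z[11]=1 extend→box=[11,12)
i=12: outside box; Z[12]=0
i=13: outside box; Z[13]=0
i=14: outside box; Z[14]=0
i=15: outside box; Z[15]=0
i=16: outside box; Z[16]=0
i=17: outside box; Z[17]=0
i=18: outside box; Z[18]=5 extend→box=[18,23)
i=19: min(r-i=4, Z[1]=0)=0; Z[19]=0
i=20: min(r-i=3, Z[2]=0)=0; Z[20]=0
i=21: min(r-i=2, Z[3]=5)=2; Z[21]=2
i=22: min(r-i=1, Z[4]=0)=0; Z[22]=0
i=23: outside box; Z[23]=0
i=24: outside box; Z[24]=0
i=25: outside box; Z[25]=1 extend→box=[25,26)
i=26: outside box; Z[26]=2 extend→box=[26,28)
i=27: min(r-i=1, Z[1]=0)=0; Z[27]=0
i=28: outside box; Z[28]=0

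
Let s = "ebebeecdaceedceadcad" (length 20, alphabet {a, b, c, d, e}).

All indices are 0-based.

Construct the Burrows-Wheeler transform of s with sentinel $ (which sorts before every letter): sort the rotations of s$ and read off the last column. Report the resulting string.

rank  rotation               last
    0  $ebebeecdaceedceadcad  d
    1  aceedceadcad$ebebeecd  d
    2  ad$ebebeecdaceedceadc  c
    3  adcad$ebebeecdaceedce  e
    4  bebeecdaceedceadcad$e  e
    5  beecdaceedceadcad$ebe  e
    6  cad$ebebeecdaceedcead  d
    7  cdaceedceadcad$ebebee  e
    8  ceadcad$ebebeecdaceed  d
    9  ceedceadcad$ebebeecda  a
   10  d$ebebeecdaceedceadca  a
   11  daceedceadcad$ebebeec  c
   12  dcad$ebebeecdaceedcea  a
   13  dceadcad$ebebeecdacee  e
   14  eadcad$ebebeecdaceedc  c
   15  ebebeecdaceedceadcad$  $
   16  ebeecdaceedceadcad$eb  b
   17  ecdaceedceadcad$ebebe  e
   18  edceadcad$ebebeecdace  e
   19  eecdaceedceadcad$ebeb  b
   20  eedceadcad$ebebeecdac  c

ddceeededaacaec$beebc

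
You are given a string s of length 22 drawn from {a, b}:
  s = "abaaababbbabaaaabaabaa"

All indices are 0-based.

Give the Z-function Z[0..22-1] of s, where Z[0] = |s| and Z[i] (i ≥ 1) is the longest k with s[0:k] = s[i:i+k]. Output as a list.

Z[0]=22
i=1: i≥r, start 0; Z[1]=0
i=2: i≥r, start 0; Z[2]=1 scan→box=[2,3)
i=3: i≥r, start 0; Z[3]=1 scan→box=[3,4)
i=4: i≥r, start 0; Z[4]=3 scan→box=[4,7)
i=5: min(r-i=2, Z[1]=0)=0; Z[5]=0
i=6: min(r-i=1, Z[2]=1)=1; Z[6]=2 scan→box=[6,8)
i=7: min(r-i=1, Z[1]=0)=0; Z[7]=0
i=8: i≥r, start 0; Z[8]=0
i=9: i≥r, start 0; Z[9]=0
i=10: i≥r, start 0; Z[10]=5 scan→box=[10,15)
i=11: min(r-i=4, Z[1]=0)=0; Z[11]=0
i=12: min(r-i=3, Z[2]=1)=1; Z[12]=1
i=13: min(r-i=2, Z[3]=1)=1; Z[13]=1
i=14: min(r-i=1, Z[4]=3)=1; Z[14]=1
i=15: i≥r, start 0; Z[15]=4 scan→box=[15,19)
i=16: min(r-i=3, Z[1]=0)=0; Z[16]=0
i=17: min(r-i=2, Z[2]=1)=1; Z[17]=1
i=18: min(r-i=1, Z[3]=1)=1; Z[18]=4 scan→box=[18,22)
i=19: min(r-i=3, Z[1]=0)=0; Z[19]=0
i=20: min(r-i=2, Z[2]=1)=1; Z[20]=1
i=21: min(r-i=1, Z[3]=1)=1; Z[21]=1

[22, 0, 1, 1, 3, 0, 2, 0, 0, 0, 5, 0, 1, 1, 1, 4, 0, 1, 4, 0, 1, 1]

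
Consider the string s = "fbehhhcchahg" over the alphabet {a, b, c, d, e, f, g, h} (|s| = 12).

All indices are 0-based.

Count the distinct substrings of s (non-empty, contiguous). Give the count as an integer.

sorted suffixes:
  #0 SA[0]=9  'ahg'
  #1 SA[1]=1  'behhhcchahg'
  #2 SA[2]=6  'cchahg'
  #3 SA[3]=7  'chahg'
  #4 SA[4]=2  'ehhhcchahg'
  #5 SA[5]=0  'fbehhhcchahg'
  #6 SA[6]=11  'g'
  #7 SA[7]=8  'hahg'
  #8 SA[8]=5  'hcchahg'
  #9 SA[9]=10  'hg'
  #10 SA[10]=4  'hhcchahg'
  #11 SA[11]=3  'hhhcchahg'

SA = [9, 1, 6, 7, 2, 0, 11, 8, 5, 10, 4, 3]
i: (SA[i-1],SA[i]) lcp shared
  1: (9,1) 0 ''
  2: (1,6) 0 ''
  3: (6,7) 1 'c'
  4: (7,2) 0 ''
  5: (2,0) 0 ''
  6: (0,11) 0 ''
  7: (11,8) 0 ''
  8: (8,5) 1 'h'
  9: (5,10) 1 'h'
  10: (10,4) 1 'h'
  11: (4,3) 2 'hh'

n(n+1)/2 = 12·13/2 = 78
Σ LCP = 0 + 0 + 0 + 1 + 0 + 0 + 0 + 0 + 1 + 1 + 1 + 2 = 6
distinct = 78 − 6 = 72

72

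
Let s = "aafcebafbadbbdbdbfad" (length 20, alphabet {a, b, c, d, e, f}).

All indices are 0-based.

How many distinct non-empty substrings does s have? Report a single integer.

189

rank→(start, suffix):
  0 → (0, 'aafcebafbadbbdbdbfad')
  1 → (18, 'ad')
  2 → (9, 'adbbdbdbfad')
  3 → (6, 'afbadbbdbdbfad')
  4 → (1, 'afcebafbadbbdbdbfad')
  5 → (8, 'badbbdbdbfad')
  6 → (5, 'bafbadbbdbdbfad')
  7 → (11, 'bbdbdbfad')
  8 → (12, 'bdbdbfad')
  9 → (14, 'bdbfad')
  10 → (16, 'bfad')
  11 → (3, 'cebafbadbbdbdbfad')
  12 → (19, 'd')
  13 → (10, 'dbbdbdbfad')
  14 → (13, 'dbdbfad')
  15 → (15, 'dbfad')
  16 → (4, 'ebafbadbbdbdbfad')
  17 → (17, 'fad')
  18 → (7, 'fbadbbdbdbfad')
  19 → (2, 'fcebafbadbbdbdbfad')

SA = [0, 18, 9, 6, 1, 8, 5, 11, 12, 14, 16, 3, 19, 10, 13, 15, 4, 17, 7, 2]
rank  pair      lcp
   1  s[0:],s[18:]  1  'a'
   2  s[18:],s[9:]  2  'ad'
   3  s[9:],s[6:]  1  'a'
   4  s[6:],s[1:]  2  'af'
   5  s[1:],s[8:]  0  ''
   6  s[8:],s[5:]  2  'ba'
   7  s[5:],s[11:]  1  'b'
   8  s[11:],s[12:]  1  'b'
   9  s[12:],s[14:]  3  'bdb'
  10  s[14:],s[16:]  1  'b'
  11  s[16:],s[3:]  0  ''
  12  s[3:],s[19:]  0  ''
  13  s[19:],s[10:]  1  'd'
  14  s[10:],s[13:]  2  'db'
  15  s[13:],s[15:]  2  'db'
  16  s[15:],s[4:]  0  ''
  17  s[4:],s[17:]  0  ''
  18  s[17:],s[7:]  1  'f'
  19  s[7:],s[2:]  1  'f'

n(n+1)/2 = 20·21/2 = 210
Σ LCP = 0 + 1 + 2 + 1 + 2 + 0 + 2 + 1 + 1 + 3 + 1 + 0 + 0 + 1 + 2 + 2 + 0 + 0 + 1 + 1 = 21
distinct = 210 − 21 = 189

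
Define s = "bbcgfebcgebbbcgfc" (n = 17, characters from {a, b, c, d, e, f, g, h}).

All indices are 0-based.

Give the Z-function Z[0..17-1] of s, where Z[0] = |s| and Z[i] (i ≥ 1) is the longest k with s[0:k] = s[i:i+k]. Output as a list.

[17, 1, 0, 0, 0, 0, 1, 0, 0, 0, 2, 5, 1, 0, 0, 0, 0]

Z[0]=17
i=1: outside box; Z[1]=1 grow→box=[1,2)
i=2: outside box; Z[2]=0
i=3: outside box; Z[3]=0
i=4: outside box; Z[4]=0
i=5: outside box; Z[5]=0
i=6: outside box; Z[6]=1 grow→box=[6,7)
i=7: outside box; Z[7]=0
i=8: outside box; Z[8]=0
i=9: outside box; Z[9]=0
i=10: outside box; Z[10]=2 grow→box=[10,12)
i=11: min(r-i=1, Z[1]=1)=1; Z[11]=5 grow→box=[11,16)
i=12: min(r-i=4, Z[1]=1)=1; Z[12]=1
i=13: min(r-i=3, Z[2]=0)=0; Z[13]=0
i=14: min(r-i=2, Z[3]=0)=0; Z[14]=0
i=15: min(r-i=1, Z[4]=0)=0; Z[15]=0
i=16: outside box; Z[16]=0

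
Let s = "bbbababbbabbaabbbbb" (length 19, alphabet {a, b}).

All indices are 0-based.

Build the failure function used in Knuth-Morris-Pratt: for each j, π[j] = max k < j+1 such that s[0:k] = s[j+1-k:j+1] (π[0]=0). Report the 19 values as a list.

π[0] = 0
j=1 s[j]='b': π[1]=1 (border 'b')
j=2 s[j]='b': π[2]=2 (border 'bb')
j=3 s[j]='a': k: 2→1→0; π[3]=0 (border '')
j=4 s[j]='b': π[4]=1 (border 'b')
j=5 s[j]='a': k: 1→0; π[5]=0 (border '')
j=6 s[j]='b': π[6]=1 (border 'b')
j=7 s[j]='b': π[7]=2 (border 'bb')
j=8 s[j]='b': π[8]=3 (border 'bbb')
j=9 s[j]='a': π[9]=4 (border 'bbba')
j=10 s[j]='b': π[10]=5 (border 'bbbab')
j=11 s[j]='b': k: 5→1; π[11]=2 (border 'bb')
j=12 s[j]='a': k: 2→1→0; π[12]=0 (border '')
j=13 s[j]='a': π[13]=0 (border '')
j=14 s[j]='b': π[14]=1 (border 'b')
j=15 s[j]='b': π[15]=2 (border 'bb')
j=16 s[j]='b': π[16]=3 (border 'bbb')
j=17 s[j]='b': k: 3→2; π[17]=3 (border 'bbb')
j=18 s[j]='b': k: 3→2; π[18]=3 (border 'bbb')

[0, 1, 2, 0, 1, 0, 1, 2, 3, 4, 5, 2, 0, 0, 1, 2, 3, 3, 3]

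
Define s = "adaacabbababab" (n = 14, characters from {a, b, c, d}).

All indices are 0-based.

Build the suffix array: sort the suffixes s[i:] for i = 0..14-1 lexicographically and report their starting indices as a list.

[2, 12, 10, 8, 5, 3, 0, 13, 11, 9, 7, 6, 4, 1]

rank | idx | suffix
   0 |   2 | aacabbababab
   1 |  12 | ab
   2 |  10 | abab
   3 |   8 | ababab
   4 |   5 | abbababab
   5 |   3 | acabbababab
   6 |   0 | adaacabbababab
   7 |  13 | b
   8 |  11 | bab
   9 |   9 | babab
  10 |   7 | bababab
  11 |   6 | bbababab
  12 |   4 | cabbababab
  13 |   1 | daacabbababab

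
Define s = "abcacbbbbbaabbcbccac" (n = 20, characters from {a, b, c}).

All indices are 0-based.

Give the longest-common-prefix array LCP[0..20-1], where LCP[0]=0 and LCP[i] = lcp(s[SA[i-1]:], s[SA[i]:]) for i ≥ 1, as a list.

[0, 1, 2, 1, 2, 0, 1, 2, 3, 4, 2, 1, 2, 2, 0, 1, 3, 1, 2, 1]

sorted suffixes:
  #0 SA[0]=10  'aabbcbccac'
  #1 SA[1]=11  'abbcbccac'
  #2 SA[2]=0  'abcacbbbbbaabbcbccac'
  #3 SA[3]=18  'ac'
  #4 SA[4]=3  'acbbbbbaabbcbccac'
  #5 SA[5]=9  'baabbcbccac'
  #6 SA[6]=8  'bbaabbcbccac'
  #7 SA[7]=7  'bbbaabbcbccac'
  #8 SA[8]=6  'bbbbaabbcbccac'
  #9 SA[9]=5  'bbbbbaabbcbccac'
  #10 SA[10]=12  'bbcbccac'
  #11 SA[11]=1  'bcacbbbbbaabbcbccac'
  #12 SA[12]=13  'bcbccac'
  #13 SA[13]=15  'bccac'
  #14 SA[14]=19  'c'
  #15 SA[15]=17  'cac'
  #16 SA[16]=2  'cacbbbbbaabbcbccac'
  #17 SA[17]=4  'cbbbbbaabbcbccac'
  #18 SA[18]=14  'cbccac'
  #19 SA[19]=16  'ccac'

SA = [10, 11, 0, 18, 3, 9, 8, 7, 6, 5, 12, 1, 13, 15, 19, 17, 2, 4, 14, 16]
rank  pair      lcp
   1  s[10:],s[11:]  1  'a'
   2  s[11:],s[0:]  2  'ab'
   3  s[0:],s[18:]  1  'a'
   4  s[18:],s[3:]  2  'ac'
   5  s[3:],s[9:]  0  ''
   6  s[9:],s[8:]  1  'b'
   7  s[8:],s[7:]  2  'bb'
   8  s[7:],s[6:]  3  'bbb'
   9  s[6:],s[5:]  4  'bbbb'
  10  s[5:],s[12:]  2  'bb'
  11  s[12:],s[1:]  1  'b'
  12  s[1:],s[13:]  2  'bc'
  13  s[13:],s[15:]  2  'bc'
  14  s[15:],s[19:]  0  ''
  15  s[19:],s[17:]  1  'c'
  16  s[17:],s[2:]  3  'cac'
  17  s[2:],s[4:]  1  'c'
  18  s[4:],s[14:]  2  'cb'
  19  s[14:],s[16:]  1  'c'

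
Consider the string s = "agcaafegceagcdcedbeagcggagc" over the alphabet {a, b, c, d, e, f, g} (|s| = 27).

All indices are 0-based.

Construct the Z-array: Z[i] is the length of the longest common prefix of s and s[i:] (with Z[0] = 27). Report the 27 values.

Z[0]=27
i=1: i≥r, start 0; Z[1]=0
i=2: i≥r, start 0; Z[2]=0
i=3: i≥r, start 0; Z[3]=1 grow→box=[3,4)
i=4: i≥r, start 0; Z[4]=1 grow→box=[4,5)
i=5: i≥r, start 0; Z[5]=0
i=6: i≥r, start 0; Z[6]=0
i=7: i≥r, start 0; Z[7]=0
i=8: i≥r, start 0; Z[8]=0
i=9: i≥r, start 0; Z[9]=0
i=10: i≥r, start 0; Z[10]=3 grow→box=[10,13)
i=11: min(r-i=2, Z[1]=0)=0; Z[11]=0
i=12: min(r-i=1, Z[2]=0)=0; Z[12]=0
i=13: i≥r, start 0; Z[13]=0
i=14: i≥r, start 0; Z[14]=0
i=15: i≥r, start 0; Z[15]=0
i=16: i≥r, start 0; Z[16]=0
i=17: i≥r, start 0; Z[17]=0
i=18: i≥r, start 0; Z[18]=0
i=19: i≥r, start 0; Z[19]=3 grow→box=[19,22)
i=20: min(r-i=2, Z[1]=0)=0; Z[20]=0
i=21: min(r-i=1, Z[2]=0)=0; Z[21]=0
i=22: i≥r, start 0; Z[22]=0
i=23: i≥r, start 0; Z[23]=0
i=24: i≥r, start 0; Z[24]=3 grow→box=[24,27)
i=25: min(r-i=2, Z[1]=0)=0; Z[25]=0
i=26: min(r-i=1, Z[2]=0)=0; Z[26]=0

[27, 0, 0, 1, 1, 0, 0, 0, 0, 0, 3, 0, 0, 0, 0, 0, 0, 0, 0, 3, 0, 0, 0, 0, 3, 0, 0]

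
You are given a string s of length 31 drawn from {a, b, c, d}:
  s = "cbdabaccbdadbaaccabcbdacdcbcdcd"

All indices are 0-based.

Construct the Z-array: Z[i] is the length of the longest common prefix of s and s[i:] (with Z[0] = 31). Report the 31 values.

Z[0]=31
i=1: outside box; Z[1]=0
i=2: outside box; Z[2]=0
i=3: outside box; Z[3]=0
i=4: outside box; Z[4]=0
i=5: outside box; Z[5]=0
i=6: outside box; Z[6]=1 grow→box=[6,7)
i=7: outside box; Z[7]=4 grow→box=[7,11)
i=8: min(r-i=3, Z[1]=0)=0; Z[8]=0
i=9: min(r-i=2, Z[2]=0)=0; Z[9]=0
i=10: min(r-i=1, Z[3]=0)=0; Z[10]=0
i=11: outside box; Z[11]=0
i=12: outside box; Z[12]=0
i=13: outside box; Z[13]=0
i=14: outside box; Z[14]=0
i=15: outside box; Z[15]=1 grow→box=[15,16)
i=16: outside box; Z[16]=1 grow→box=[16,17)
i=17: outside box; Z[17]=0
i=18: outside box; Z[18]=0
i=19: outside box; Z[19]=4 grow→box=[19,23)
i=20: min(r-i=3, Z[1]=0)=0; Z[20]=0
i=21: min(r-i=2, Z[2]=0)=0; Z[21]=0
i=22: min(r-i=1, Z[3]=0)=0; Z[22]=0
i=23: outside box; Z[23]=1 grow→box=[23,24)
i=24: outside box; Z[24]=0
i=25: outside box; Z[25]=2 grow→box=[25,27)
i=26: min(r-i=1, Z[1]=0)=0; Z[26]=0
i=27: outside box; Z[27]=1 grow→box=[27,28)
i=28: outside box; Z[28]=0
i=29: outside box; Z[29]=1 grow→box=[29,30)
i=30: outside box; Z[30]=0

[31, 0, 0, 0, 0, 0, 1, 4, 0, 0, 0, 0, 0, 0, 0, 1, 1, 0, 0, 4, 0, 0, 0, 1, 0, 2, 0, 1, 0, 1, 0]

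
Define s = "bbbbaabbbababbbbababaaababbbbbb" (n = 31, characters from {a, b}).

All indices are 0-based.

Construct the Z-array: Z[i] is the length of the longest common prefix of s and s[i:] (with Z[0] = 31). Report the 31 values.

[31, 3, 2, 1, 0, 0, 3, 2, 1, 0, 1, 0, 5, 3, 2, 1, 0, 1, 0, 1, 0, 0, 0, 1, 0, 4, 4, 4, 3, 2, 1]

Z[0]=31
i=1: outside box; Z[1]=3 scan→box=[1,4)
i=2: min(r-i=2, Z[1]=3)=2; Z[2]=2
i=3: min(r-i=1, Z[2]=2)=1; Z[3]=1
i=4: outside box; Z[4]=0
i=5: outside box; Z[5]=0
i=6: outside box; Z[6]=3 scan→box=[6,9)
i=7: min(r-i=2, Z[1]=3)=2; Z[7]=2
i=8: min(r-i=1, Z[2]=2)=1; Z[8]=1
i=9: outside box; Z[9]=0
i=10: outside box; Z[10]=1 scan→box=[10,11)
i=11: outside box; Z[11]=0
i=12: outside box; Z[12]=5 scan→box=[12,17)
i=13: min(r-i=4, Z[1]=3)=3; Z[13]=3
i=14: min(r-i=3, Z[2]=2)=2; Z[14]=2
i=15: min(r-i=2, Z[3]=1)=1; Z[15]=1
i=16: min(r-i=1, Z[4]=0)=0; Z[16]=0
i=17: outside box; Z[17]=1 scan→box=[17,18)
i=18: outside box; Z[18]=0
i=19: outside box; Z[19]=1 scan→box=[19,20)
i=20: outside box; Z[20]=0
i=21: outside box; Z[21]=0
i=22: outside box; Z[22]=0
i=23: outside box; Z[23]=1 scan→box=[23,24)
i=24: outside box; Z[24]=0
i=25: outside box; Z[25]=4 scan→box=[25,29)
i=26: min(r-i=3, Z[1]=3)=3; Z[26]=4 scan→box=[26,30)
i=27: min(r-i=3, Z[1]=3)=3; Z[27]=4 scan→box=[27,31)
i=28: min(r-i=3, Z[1]=3)=3; Z[28]=3
i=29: min(r-i=2, Z[2]=2)=2; Z[29]=2
i=30: min(r-i=1, Z[3]=1)=1; Z[30]=1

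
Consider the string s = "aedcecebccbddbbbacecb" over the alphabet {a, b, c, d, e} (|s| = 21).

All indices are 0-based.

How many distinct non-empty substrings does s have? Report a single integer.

209

sorted suffixes:
  #0 SA[0]=16  'acecb'
  #1 SA[1]=0  'aedcecebccbddbbbacecb'
  #2 SA[2]=20  'b'
  #3 SA[3]=15  'bacecb'
  #4 SA[4]=14  'bbacecb'
  #5 SA[5]=13  'bbbacecb'
  #6 SA[6]=7  'bccbddbbbacecb'
  #7 SA[7]=10  'bddbbbacecb'
  #8 SA[8]=19  'cb'
  #9 SA[9]=9  'cbddbbbacecb'
  #10 SA[10]=8  'ccbddbbbacecb'
  #11 SA[11]=5  'cebccbddbbbacecb'
  #12 SA[12]=17  'cecb'
  #13 SA[13]=3  'cecebccbddbbbacecb'
  #14 SA[14]=12  'dbbbacecb'
  #15 SA[15]=2  'dcecebccbddbbbacecb'
  #16 SA[16]=11  'ddbbbacecb'
  #17 SA[17]=6  'ebccbddbbbacecb'
  #18 SA[18]=18  'ecb'
  #19 SA[19]=4  'ecebccbddbbbacecb'
  #20 SA[20]=1  'edcecebccbddbbbacecb'

SA = [16, 0, 20, 15, 14, 13, 7, 10, 19, 9, 8, 5, 17, 3, 12, 2, 11, 6, 18, 4, 1]
i: (SA[i-1],SA[i]) lcp shared
  1: (16,0) 1 'a'
  2: (0,20) 0 ''
  3: (20,15) 1 'b'
  4: (15,14) 1 'b'
  5: (14,13) 2 'bb'
  6: (13,7) 1 'b'
  7: (7,10) 1 'b'
  8: (10,19) 0 ''
  9: (19,9) 2 'cb'
  10: (9,8) 1 'c'
  11: (8,5) 1 'c'
  12: (5,17) 2 'ce'
  13: (17,3) 3 'cec'
  14: (3,12) 0 ''
  15: (12,2) 1 'd'
  16: (2,11) 1 'd'
  17: (11,6) 0 ''
  18: (6,18) 1 'e'
  19: (18,4) 2 'ec'
  20: (4,1) 1 'e'

n(n+1)/2 = 21·22/2 = 231
Σ LCP = 0 + 1 + 0 + 1 + 1 + 2 + 1 + 1 + 0 + 2 + 1 + 1 + 2 + 3 + 0 + 1 + 1 + 0 + 1 + 2 + 1 = 22
distinct = 231 − 22 = 209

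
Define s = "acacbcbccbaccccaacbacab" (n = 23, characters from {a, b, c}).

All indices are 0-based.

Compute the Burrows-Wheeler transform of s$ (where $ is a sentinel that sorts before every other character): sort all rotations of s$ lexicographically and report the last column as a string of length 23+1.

bccb$acbacccccaaacabcbca

rank  rotation                  last
    0  $acacbcbccbaccccaacbacab  b
    1  aacbacab$acacbcbccbacccc  c
    2  ab$acacbcbccbaccccaacbac  c
    3  acab$acacbcbccbaccccaacb  b
    4  acacbcbccbaccccaacbacab$  $
    5  acbacab$acacbcbccbacccca  a
    6  acbcbccbaccccaacbacab$ac  c
    7  accccaacbacab$acacbcbccb  b
    8  b$acacbcbccbaccccaacbaca  a
    9  bacab$acacbcbccbaccccaac  c
   10  baccccaacbacab$acacbcbcc  c
   11  bcbccbaccccaacbacab$acac  c
   12  bccbaccccaacbacab$acacbc  c
   13  caacbacab$acacbcbccbaccc  c
   14  cab$acacbcbccbaccccaacba  a
   15  cacbcbccbaccccaacbacab$a  a
   16  cbacab$acacbcbccbaccccaa  a
   17  cbaccccaacbacab$acacbcbc  c
   18  cbcbccbaccccaacbacab$aca  a
   19  cbccbaccccaacbacab$acacb  b
   20  ccaacbacab$acacbcbccbacc  c
   21  ccbaccccaacbacab$acacbcb  b
   22  cccaacbacab$acacbcbccbac  c
   23  ccccaacbacab$acacbcbccba  a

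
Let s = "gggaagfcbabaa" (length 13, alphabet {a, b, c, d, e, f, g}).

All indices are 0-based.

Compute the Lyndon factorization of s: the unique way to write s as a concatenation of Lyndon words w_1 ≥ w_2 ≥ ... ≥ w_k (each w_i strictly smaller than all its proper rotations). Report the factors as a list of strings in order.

["g", "g", "g", "aagfcbab", "a", "a"]

emit factor 1: 'g' (i=0, period=1)
emit factor 2: 'g' (i=1, period=1)
emit factor 3: 'g' (i=2, period=1)
emit factor 4: 'aagfcbab' (i=3, period=8)
emit factor 5: 'a' (i=11, period=1)
emit factor 6: 'a' (i=12, period=1)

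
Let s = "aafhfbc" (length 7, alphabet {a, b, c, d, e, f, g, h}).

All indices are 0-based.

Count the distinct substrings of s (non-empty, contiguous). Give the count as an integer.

26

sorted suffixes:
  #0 SA[0]=0  'aafhfbc'
  #1 SA[1]=1  'afhfbc'
  #2 SA[2]=5  'bc'
  #3 SA[3]=6  'c'
  #4 SA[4]=4  'fbc'
  #5 SA[5]=2  'fhfbc'
  #6 SA[6]=3  'hfbc'

SA = [0, 1, 5, 6, 4, 2, 3]
rank  pair      lcp
   1  s[0:],s[1:]  1  'a'
   2  s[1:],s[5:]  0  ''
   3  s[5:],s[6:]  0  ''
   4  s[6:],s[4:]  0  ''
   5  s[4:],s[2:]  1  'f'
   6  s[2:],s[3:]  0  ''

n(n+1)/2 = 7·8/2 = 28
Σ LCP = 0 + 1 + 0 + 0 + 0 + 1 + 0 = 2
distinct = 28 − 2 = 26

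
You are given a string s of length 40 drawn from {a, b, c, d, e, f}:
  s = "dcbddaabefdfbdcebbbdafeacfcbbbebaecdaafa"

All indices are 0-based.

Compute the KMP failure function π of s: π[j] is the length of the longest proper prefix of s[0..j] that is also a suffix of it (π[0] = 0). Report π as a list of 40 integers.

[0, 0, 0, 1, 1, 0, 0, 0, 0, 0, 1, 0, 0, 1, 2, 0, 0, 0, 0, 1, 0, 0, 0, 0, 0, 0, 0, 0, 0, 0, 0, 0, 0, 0, 0, 1, 0, 0, 0, 0]

π[0] = 0
j=1 s[j]='c': π[1]=0 (border '')
j=2 s[j]='b': π[2]=0 (border '')
j=3 s[j]='d': π[3]=1 (border 'd')
j=4 s[j]='d': k: 1→0; π[4]=1 (border 'd')
j=5 s[j]='a': k: 1→0; π[5]=0 (border '')
j=6 s[j]='a': π[6]=0 (border '')
j=7 s[j]='b': π[7]=0 (border '')
j=8 s[j]='e': π[8]=0 (border '')
j=9 s[j]='f': π[9]=0 (border '')
j=10 s[j]='d': π[10]=1 (border 'd')
j=11 s[j]='f': k: 1→0; π[11]=0 (border '')
j=12 s[j]='b': π[12]=0 (border '')
j=13 s[j]='d': π[13]=1 (border 'd')
j=14 s[j]='c': π[14]=2 (border 'dc')
j=15 s[j]='e': k: 2→0; π[15]=0 (border '')
j=16 s[j]='b': π[16]=0 (border '')
j=17 s[j]='b': π[17]=0 (border '')
j=18 s[j]='b': π[18]=0 (border '')
j=19 s[j]='d': π[19]=1 (border 'd')
j=20 s[j]='a': k: 1→0; π[20]=0 (border '')
j=21 s[j]='f': π[21]=0 (border '')
j=22 s[j]='e': π[22]=0 (border '')
j=23 s[j]='a': π[23]=0 (border '')
j=24 s[j]='c': π[24]=0 (border '')
j=25 s[j]='f': π[25]=0 (border '')
j=26 s[j]='c': π[26]=0 (border '')
j=27 s[j]='b': π[27]=0 (border '')
j=28 s[j]='b': π[28]=0 (border '')
j=29 s[j]='b': π[29]=0 (border '')
j=30 s[j]='e': π[30]=0 (border '')
j=31 s[j]='b': π[31]=0 (border '')
j=32 s[j]='a': π[32]=0 (border '')
j=33 s[j]='e': π[33]=0 (border '')
j=34 s[j]='c': π[34]=0 (border '')
j=35 s[j]='d': π[35]=1 (border 'd')
j=36 s[j]='a': k: 1→0; π[36]=0 (border '')
j=37 s[j]='a': π[37]=0 (border '')
j=38 s[j]='f': π[38]=0 (border '')
j=39 s[j]='a': π[39]=0 (border '')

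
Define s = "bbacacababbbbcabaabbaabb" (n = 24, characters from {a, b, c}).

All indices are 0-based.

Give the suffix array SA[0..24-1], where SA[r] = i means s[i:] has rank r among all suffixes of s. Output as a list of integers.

[20, 16, 14, 6, 21, 17, 8, 4, 2, 23, 19, 15, 7, 1, 22, 18, 0, 9, 10, 11, 12, 13, 5, 3]

sorted suffixes:
  #0 SA[0]=20  'aabb'
  #1 SA[1]=16  'aabbaabb'
  #2 SA[2]=14  'abaabbaabb'
  #3 SA[3]=6  'ababbbbcabaabbaabb'
  #4 SA[4]=21  'abb'
  #5 SA[5]=17  'abbaabb'
  #6 SA[6]=8  'abbbbcabaabbaabb'
  #7 SA[7]=4  'acababbbbcabaabbaabb'
  #8 SA[8]=2  'acacababbbbcabaabbaabb'
  #9 SA[9]=23  'b'
  #10 SA[10]=19  'baabb'
  #11 SA[11]=15  'baabbaabb'
  #12 SA[12]=7  'babbbbcabaabbaabb'
  #13 SA[13]=1  'bacacababbbbcabaabbaabb'
  #14 SA[14]=22  'bb'
  #15 SA[15]=18  'bbaabb'
  #16 SA[16]=0  'bbacacababbbbcabaabbaabb'
  #17 SA[17]=9  'bbbbcabaabbaabb'
  #18 SA[18]=10  'bbbcabaabbaabb'
  #19 SA[19]=11  'bbcabaabbaabb'
  #20 SA[20]=12  'bcabaabbaabb'
  #21 SA[21]=13  'cabaabbaabb'
  #22 SA[22]=5  'cababbbbcabaabbaabb'
  #23 SA[23]=3  'cacababbbbcabaabbaabb'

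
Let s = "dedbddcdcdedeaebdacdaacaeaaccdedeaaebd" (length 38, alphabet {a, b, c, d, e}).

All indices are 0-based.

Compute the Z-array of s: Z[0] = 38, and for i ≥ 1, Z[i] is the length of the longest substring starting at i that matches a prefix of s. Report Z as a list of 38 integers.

Z[0]=38
i=1: i≥r, start 0; Z[1]=0
i=2: i≥r, start 0; Z[2]=1 extend→box=[2,3)
i=3: i≥r, start 0; Z[3]=0
i=4: i≥r, start 0; Z[4]=1 extend→box=[4,5)
i=5: i≥r, start 0; Z[5]=1 extend→box=[5,6)
i=6: i≥r, start 0; Z[6]=0
i=7: i≥r, start 0; Z[7]=1 extend→box=[7,8)
i=8: i≥r, start 0; Z[8]=0
i=9: i≥r, start 0; Z[9]=3 extend→box=[9,12)
i=10: min(r-i=2, Z[1]=0)=0; Z[10]=0
i=11: min(r-i=1, Z[2]=1)=1; Z[11]=2 extend→box=[11,13)
i=12: min(r-i=1, Z[1]=0)=0; Z[12]=0
i=13: i≥r, start 0; Z[13]=0
i=14: i≥r, start 0; Z[14]=0
i=15: i≥r, start 0; Z[15]=0
i=16: i≥r, start 0; Z[16]=1 extend→box=[16,17)
i=17: i≥r, start 0; Z[17]=0
i=18: i≥r, start 0; Z[18]=0
i=19: i≥r, start 0; Z[19]=1 extend→box=[19,20)
i=20: i≥r, start 0; Z[20]=0
i=21: i≥r, start 0; Z[21]=0
i=22: i≥r, start 0; Z[22]=0
i=23: i≥r, start 0; Z[23]=0
i=24: i≥r, start 0; Z[24]=0
i=25: i≥r, start 0; Z[25]=0
i=26: i≥r, start 0; Z[26]=0
i=27: i≥r, start 0; Z[27]=0
i=28: i≥r, start 0; Z[28]=0
i=29: i≥r, start 0; Z[29]=3 extend→box=[29,32)
i=30: min(r-i=2, Z[1]=0)=0; Z[30]=0
i=31: min(r-i=1, Z[2]=1)=1; Z[31]=2 extend→box=[31,33)
i=32: min(r-i=1, Z[1]=0)=0; Z[32]=0
i=33: i≥r, start 0; Z[33]=0
i=34: i≥r, start 0; Z[34]=0
i=35: i≥r, start 0; Z[35]=0
i=36: i≥r, start 0; Z[36]=0
i=37: i≥r, start 0; Z[37]=1 extend→box=[37,38)

[38, 0, 1, 0, 1, 1, 0, 1, 0, 3, 0, 2, 0, 0, 0, 0, 1, 0, 0, 1, 0, 0, 0, 0, 0, 0, 0, 0, 0, 3, 0, 2, 0, 0, 0, 0, 0, 1]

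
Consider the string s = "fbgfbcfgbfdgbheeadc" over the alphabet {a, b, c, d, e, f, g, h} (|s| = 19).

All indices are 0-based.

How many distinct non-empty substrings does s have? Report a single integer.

sorted suffixes:
  #0 SA[0]=16  'adc'
  #1 SA[1]=4  'bcfgbfdgbheeadc'
  #2 SA[2]=8  'bfdgbheeadc'
  #3 SA[3]=1  'bgfbcfgbfdgbheeadc'
  #4 SA[4]=12  'bheeadc'
  #5 SA[5]=18  'c'
  #6 SA[6]=5  'cfgbfdgbheeadc'
  #7 SA[7]=17  'dc'
  #8 SA[8]=10  'dgbheeadc'
  #9 SA[9]=15  'eadc'
  #10 SA[10]=14  'eeadc'
  #11 SA[11]=3  'fbcfgbfdgbheeadc'
  #12 SA[12]=0  'fbgfbcfgbfdgbheeadc'
  #13 SA[13]=9  'fdgbheeadc'
  #14 SA[14]=6  'fgbfdgbheeadc'
  #15 SA[15]=7  'gbfdgbheeadc'
  #16 SA[16]=11  'gbheeadc'
  #17 SA[17]=2  'gfbcfgbfdgbheeadc'
  #18 SA[18]=13  'heeadc'

SA = [16, 4, 8, 1, 12, 18, 5, 17, 10, 15, 14, 3, 0, 9, 6, 7, 11, 2, 13]
rank  pair      lcp
   1  s[16:],s[4:]  0  ''
   2  s[4:],s[8:]  1  'b'
   3  s[8:],s[1:]  1  'b'
   4  s[1:],s[12:]  1  'b'
   5  s[12:],s[18:]  0  ''
   6  s[18:],s[5:]  1  'c'
   7  s[5:],s[17:]  0  ''
   8  s[17:],s[10:]  1  'd'
   9  s[10:],s[15:]  0  ''
  10  s[15:],s[14:]  1  'e'
  11  s[14:],s[3:]  0  ''
  12  s[3:],s[0:]  2  'fb'
  13  s[0:],s[9:]  1  'f'
  14  s[9:],s[6:]  1  'f'
  15  s[6:],s[7:]  0  ''
  16  s[7:],s[11:]  2  'gb'
  17  s[11:],s[2:]  1  'g'
  18  s[2:],s[13:]  0  ''

n(n+1)/2 = 19·20/2 = 190
Σ LCP = 0 + 0 + 1 + 1 + 1 + 0 + 1 + 0 + 1 + 0 + 1 + 0 + 2 + 1 + 1 + 0 + 2 + 1 + 0 = 13
distinct = 190 − 13 = 177

177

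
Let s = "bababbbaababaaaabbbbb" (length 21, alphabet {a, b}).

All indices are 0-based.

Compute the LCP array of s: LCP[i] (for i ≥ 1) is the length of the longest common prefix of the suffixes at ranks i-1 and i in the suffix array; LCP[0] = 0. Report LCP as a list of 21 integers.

[0, 3, 2, 3, 1, 3, 4, 2, 4, 0, 1, 3, 2, 4, 3, 1, 2, 2, 3, 3, 4]

rank→(start, suffix):
  0 → (12, 'aaaabbbbb')
  1 → (13, 'aaabbbbb')
  2 → (7, 'aababaaaabbbbb')
  3 → (14, 'aabbbbb')
  4 → (10, 'abaaaabbbbb')
  5 → (8, 'ababaaaabbbbb')
  6 → (1, 'ababbbaababaaaabbbbb')
  7 → (3, 'abbbaababaaaabbbbb')
  8 → (15, 'abbbbb')
  9 → (20, 'b')
  10 → (11, 'baaaabbbbb')
  11 → (6, 'baababaaaabbbbb')
  12 → (9, 'babaaaabbbbb')
  13 → (0, 'bababbbaababaaaabbbbb')
  14 → (2, 'babbbaababaaaabbbbb')
  15 → (19, 'bb')
  16 → (5, 'bbaababaaaabbbbb')
  17 → (18, 'bbb')
  18 → (4, 'bbbaababaaaabbbbb')
  19 → (17, 'bbbb')
  20 → (16, 'bbbbb')

SA = [12, 13, 7, 14, 10, 8, 1, 3, 15, 20, 11, 6, 9, 0, 2, 19, 5, 18, 4, 17, 16]
[i] adj suffixes → lcp
  [1] 12/13 → 3 ('aaa')
  [2] 13/7 → 2 ('aa')
  [3] 7/14 → 3 ('aab')
  [4] 14/10 → 1 ('a')
  [5] 10/8 → 3 ('aba')
  [6] 8/1 → 4 ('abab')
  [7] 1/3 → 2 ('ab')
  [8] 3/15 → 4 ('abbb')
  [9] 15/20 → 0 ('')
  [10] 20/11 → 1 ('b')
  [11] 11/6 → 3 ('baa')
  [12] 6/9 → 2 ('ba')
  [13] 9/0 → 4 ('baba')
  [14] 0/2 → 3 ('bab')
  [15] 2/19 → 1 ('b')
  [16] 19/5 → 2 ('bb')
  [17] 5/18 → 2 ('bb')
  [18] 18/4 → 3 ('bbb')
  [19] 4/17 → 3 ('bbb')
  [20] 17/16 → 4 ('bbbb')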